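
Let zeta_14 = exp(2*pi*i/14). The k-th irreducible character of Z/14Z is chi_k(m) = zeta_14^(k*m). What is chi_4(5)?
chi_4(5) = zeta_14^20 = exp(6*I*pi/7)

Argument: chi_4(5) = zeta_14^(4*5) = zeta_14^20. Since zeta_14^14 = 1, this equals zeta_14^6 = exp(2*pi*i*6/14) = exp(6*I*pi/7).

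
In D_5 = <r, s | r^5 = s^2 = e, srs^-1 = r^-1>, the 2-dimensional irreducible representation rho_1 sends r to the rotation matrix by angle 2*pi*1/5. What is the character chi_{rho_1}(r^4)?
chi_{rho_1}(r^4) = 2*cos(2*pi*1*4/5) = -1/2 + sqrt(5)/2

Derivation: rho_1(r^4) is rotation by angle 2*pi*1*4/5, whose trace is 2*cos(2*pi*1*4/5) = -1/2 + sqrt(5)/2.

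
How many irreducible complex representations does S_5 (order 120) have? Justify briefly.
7

Justification: The number of irreducible complex representations of a finite group equals its number of conjugacy classes. Conjugacy classes in S_5 correspond to cycle types, i.e. partitions of 5; there are p(5) = 7 of them, so S_5 (order 120) has exactly 7 irreducible complex representations.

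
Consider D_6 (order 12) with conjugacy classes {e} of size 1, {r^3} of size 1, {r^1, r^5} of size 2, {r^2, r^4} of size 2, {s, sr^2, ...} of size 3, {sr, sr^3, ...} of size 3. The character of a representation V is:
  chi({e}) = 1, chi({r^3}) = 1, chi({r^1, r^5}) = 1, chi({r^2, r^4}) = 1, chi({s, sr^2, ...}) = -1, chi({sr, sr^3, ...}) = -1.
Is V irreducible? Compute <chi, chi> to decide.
Irreducible: <chi, chi> = 1.

Explanation: <chi, chi> = (1/|G|) sum_C |C| * |chi(C)|^2 = (1/12)[1*|1|^2 + 1*|1|^2 + 2*|1|^2 + 2*|1|^2 + 3*|-1|^2 + 3*|-1|^2]
  = (1/12)[(1) + (1) + (2) + (2) + (3) + (3)] = 12/12 = 1.
A character is irreducible iff <chi, chi> = 1, so this representation is irreducible.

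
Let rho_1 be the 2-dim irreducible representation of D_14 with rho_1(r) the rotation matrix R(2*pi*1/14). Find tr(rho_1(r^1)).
chi_{rho_1}(r^1) = 2*cos(2*pi*1*1/14) = 2*cos(pi/7)

Explanation: rho_1(r^1) is rotation by angle 2*pi*1*1/14, whose trace is 2*cos(2*pi*1*1/14) = 2*cos(pi/7).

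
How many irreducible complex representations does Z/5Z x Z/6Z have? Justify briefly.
30

Details: The number of irreducible complex representations of a finite group equals its number of conjugacy classes. Z/5Z x Z/6Z is abelian of order 30, so every element is its own conjugacy class: 30 classes, so Z/5Z x Z/6Z (order 30) has exactly 30 irreducible complex representations.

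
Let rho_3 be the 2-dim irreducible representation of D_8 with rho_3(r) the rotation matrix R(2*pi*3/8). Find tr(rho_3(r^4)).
chi_{rho_3}(r^4) = 2*cos(2*pi*3*4/8) = -2

Working: rho_3(r^4) is rotation by angle 2*pi*3*4/8, whose trace is 2*cos(2*pi*3*4/8) = -2.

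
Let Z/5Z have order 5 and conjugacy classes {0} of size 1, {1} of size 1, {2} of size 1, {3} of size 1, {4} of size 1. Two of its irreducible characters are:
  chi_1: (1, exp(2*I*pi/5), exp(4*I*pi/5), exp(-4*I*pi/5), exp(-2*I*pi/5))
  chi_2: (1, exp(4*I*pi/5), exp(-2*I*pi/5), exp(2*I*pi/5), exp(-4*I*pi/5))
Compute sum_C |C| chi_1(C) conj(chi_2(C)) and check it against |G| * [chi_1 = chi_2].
Sum = 0; so <chi_1, chi_2> = 0 (distinct irreducibles are orthogonal).

Why: Compute term by term over conjugacy classes (|C| * chi_1(C) * conj(chi_2(C))):
  1*(1)*conj(1) + 1*(exp(2*I*pi/5))*conj(exp(4*I*pi/5)) + 1*(exp(4*I*pi/5))*conj(exp(-2*I*pi/5)) + 1*(exp(-4*I*pi/5))*conj(exp(2*I*pi/5)) + 1*(exp(-2*I*pi/5))*conj(exp(-4*I*pi/5))
  = (1) + (exp(-2*I*pi/5)) + (exp(-4*I*pi/5)) + (exp(4*I*pi/5)) + (exp(2*I*pi/5))
  = 0.
(Exp terms are combined using exp(i*s)*conj(exp(i*t)) = exp(i*(s-t)), and sums of them are collapsed using the identity that for every m > 1 the m distinct m-th roots of unity sum to 0, e.g. 1 + exp(2*I*pi/3) + exp(-2*I*pi/3) = 0.)
Dividing by |G| = 5 gives 0/5 = 0, matching the row-orthogonality relation <chi_1, chi_2> = [chi_1 = chi_2].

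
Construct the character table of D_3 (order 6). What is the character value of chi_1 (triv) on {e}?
Conjugacy classes: {e} of size 1, {r^1, r^2} of size 2, {s, sr, ..., sr^2} of size 3.
Character table:
  irrep \ class              {e} (size 1)  {r^1, r^2} (size 2)  {s, sr, ..., sr^2} (size 3)
  chi_1 (triv)               1             1                    1                          
  chi_2 (sign: r->1, s->-1)  1             1                    -1                         
  chi_3 (2d, j=1)            2             -1                   0                          

Spot check: chi_1 (triv) on {e} = 1.

Explanation: D_3 has order 2*3 = 6 with 3 conjugacy classes, hence 3 irreducibles. Sum of squared dims 1 + 1 + 4 = 6 = |G|. Linear characters come from the abelianisation; the 2-dimensional irreps have character r^k -> 2*cos(2*pi*j*k/3), reflections -> 0.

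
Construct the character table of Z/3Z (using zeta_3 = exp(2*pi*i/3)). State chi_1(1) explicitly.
Character table of Z/3Z (irreps indexed chi_0,...,chi_2 with chi_k(m) = zeta_3^(k*m), zeta_3 = exp(2*pi*i/3)):
  irrep \ class  {0} (size 1)  {1} (size 1)    {2} (size 1)  
  chi_0          1             1               1             
  chi_1          1             exp(2*I*pi/3)   exp(-2*I*pi/3)
  chi_2          1             exp(-2*I*pi/3)  exp(2*I*pi/3) 

Spot check: chi_1(1) = zeta_3^(1*1) = zeta_3^1 = exp(2*I*pi/3).

Details: Z/3Z is abelian, so all 3 irreducible complex representations are 1-dimensional. They are given by chi_k(m) = zeta_3^(k*m) for k = 0,...,2. Row orthogonality: sum_m chi_k(m) conj(chi_l(m)) = 3 * [k = l].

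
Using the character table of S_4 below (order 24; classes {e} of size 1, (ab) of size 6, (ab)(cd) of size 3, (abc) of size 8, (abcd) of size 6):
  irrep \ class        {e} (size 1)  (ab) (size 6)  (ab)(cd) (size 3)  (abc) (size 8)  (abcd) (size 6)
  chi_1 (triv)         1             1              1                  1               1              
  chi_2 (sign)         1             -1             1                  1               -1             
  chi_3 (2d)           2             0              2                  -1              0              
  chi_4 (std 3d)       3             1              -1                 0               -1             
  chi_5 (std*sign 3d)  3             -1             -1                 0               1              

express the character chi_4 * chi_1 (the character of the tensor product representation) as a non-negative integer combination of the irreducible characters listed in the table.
chi_4 tensor chi_1 = chi_4 (all other irreducibles have multiplicity 0).

Working: The character of a tensor product is the pointwise product (chi_4 * chi_1)(C) = chi_4(C) * chi_1(C):
  {e}: (3)*(1), (ab): (1)*(1), (ab)(cd): (-1)*(1), (abc): (0)*(1), (abcd): (-1)*(1)
so (chi_4 * chi_1) takes values
  {e} -> 3, (ab) -> 1, (ab)(cd) -> -1, (abc) -> 0, (abcd) -> -1.
Now take the inner product of this character with each irreducible chi from the table, <chi_4*chi_1, chi> = (1/24) sum_C |C| (chi_4*chi_1)(C) conj(chi(C)):
  <chi_4*chi_1, chi_1> = (1/24)[1*(3)*conj(1) + 6*(1)*conj(1) + 3*(-1)*conj(1) + 8*(0)*conj(1) + 6*(-1)*conj(1)]
      = (1/24)[(3) + (6) + (-3) + (0) + (-6)] = 0/24 = 0
  <chi_4*chi_1, chi_2> = (1/24)[1*(3)*conj(1) + 6*(1)*conj(-1) + 3*(-1)*conj(1) + 8*(0)*conj(1) + 6*(-1)*conj(-1)]
      = (1/24)[(3) + (-6) + (-3) + (0) + (6)] = 0/24 = 0
  <chi_4*chi_1, chi_3> = (1/24)[1*(3)*conj(2) + 6*(1)*conj(0) + 3*(-1)*conj(2) + 8*(0)*conj(-1) + 6*(-1)*conj(0)]
      = (1/24)[(6) + (0) + (-6) + (0) + (0)] = 0/24 = 0
  <chi_4*chi_1, chi_4> = (1/24)[1*(3)*conj(3) + 6*(1)*conj(1) + 3*(-1)*conj(-1) + 8*(0)*conj(0) + 6*(-1)*conj(-1)]
      = (1/24)[(9) + (6) + (3) + (0) + (6)] = 24/24 = 1
  <chi_4*chi_1, chi_5> = (1/24)[1*(3)*conj(3) + 6*(1)*conj(-1) + 3*(-1)*conj(-1) + 8*(0)*conj(0) + 6*(-1)*conj(1)]
      = (1/24)[(9) + (-6) + (3) + (0) + (-6)] = 0/24 = 0
Hence the multiplicities are chi_4: 1. Dimension check: dim(chi_4)*dim(chi_1) = 3*1 = 3 and sum (mult * dim) = 1*3 = 3.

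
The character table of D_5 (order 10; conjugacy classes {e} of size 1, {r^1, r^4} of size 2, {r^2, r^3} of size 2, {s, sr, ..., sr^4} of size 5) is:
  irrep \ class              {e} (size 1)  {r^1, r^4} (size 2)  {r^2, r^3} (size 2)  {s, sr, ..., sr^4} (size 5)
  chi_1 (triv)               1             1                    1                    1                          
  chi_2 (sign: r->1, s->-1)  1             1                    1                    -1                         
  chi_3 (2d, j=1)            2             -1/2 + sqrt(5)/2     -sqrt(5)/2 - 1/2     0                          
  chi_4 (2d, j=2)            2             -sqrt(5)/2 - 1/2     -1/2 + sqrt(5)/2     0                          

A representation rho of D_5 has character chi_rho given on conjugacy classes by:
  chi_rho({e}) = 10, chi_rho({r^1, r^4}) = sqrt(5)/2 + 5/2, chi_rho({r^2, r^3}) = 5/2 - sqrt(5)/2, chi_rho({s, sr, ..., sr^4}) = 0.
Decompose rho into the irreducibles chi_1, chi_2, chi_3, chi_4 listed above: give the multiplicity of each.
Multiplicities: chi_1: 2, chi_2: 2, chi_3: 2, chi_4: 1.

Reasoning: Use <chi_rho, chi> = (1/|G|) sum_C |C| * chi_rho(C) * conj(chi(C)) with |G| = 10 for each irreducible chi in the table:
  <chi_rho, chi_1> = (1/10)[1*(10)*conj(1) + 2*(sqrt(5)/2 + 5/2)*conj(1) + 2*(5/2 - sqrt(5)/2)*conj(1) + 5*(0)*conj(1)]
      = (1/10)[(10) + (sqrt(5) + 5) + (5 - sqrt(5)) + (0)] = 20/10 = 2
  <chi_rho, chi_2> = (1/10)[1*(10)*conj(1) + 2*(sqrt(5)/2 + 5/2)*conj(1) + 2*(5/2 - sqrt(5)/2)*conj(1) + 5*(0)*conj(-1)]
      = (1/10)[(10) + (sqrt(5) + 5) + (5 - sqrt(5)) + (0)] = 20/10 = 2
  <chi_rho, chi_3> = (1/10)[1*(10)*conj(2) + 2*(sqrt(5)/2 + 5/2)*conj(-1/2 + sqrt(5)/2) + 2*(5/2 - sqrt(5)/2)*conj(-sqrt(5)/2 - 1/2) + 5*(0)*conj(0)]
      = (1/10)[(20) + (2*sqrt(5)) + (-2*sqrt(5)) + (0)] = 20/10 = 2
  <chi_rho, chi_4> = (1/10)[1*(10)*conj(2) + 2*(sqrt(5)/2 + 5/2)*conj(-sqrt(5)/2 - 1/2) + 2*(5/2 - sqrt(5)/2)*conj(-1/2 + sqrt(5)/2) + 5*(0)*conj(0)]
      = (1/10)[(20) + (-3*sqrt(5) - 5) + (-5 + 3*sqrt(5)) + (0)] = 10/10 = 1
Dimension check: dim(rho) = sum (mult * dim) = 2*1 + 2*1 + 2*2 + 1*2 = 10 = chi_rho(e) = 10.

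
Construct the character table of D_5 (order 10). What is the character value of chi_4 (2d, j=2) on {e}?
Conjugacy classes: {e} of size 1, {r^1, r^4} of size 2, {r^2, r^3} of size 2, {s, sr, ..., sr^4} of size 5.
Character table:
  irrep \ class              {e} (size 1)  {r^1, r^4} (size 2)  {r^2, r^3} (size 2)  {s, sr, ..., sr^4} (size 5)
  chi_1 (triv)               1             1                    1                    1                          
  chi_2 (sign: r->1, s->-1)  1             1                    1                    -1                         
  chi_3 (2d, j=1)            2             -1/2 + sqrt(5)/2     -sqrt(5)/2 - 1/2     0                          
  chi_4 (2d, j=2)            2             -sqrt(5)/2 - 1/2     -1/2 + sqrt(5)/2     0                          

Spot check: chi_4 (2d, j=2) on {e} = 2.

Argument: D_5 has order 2*5 = 10 with 4 conjugacy classes, hence 4 irreducibles. Sum of squared dims 1 + 1 + 4 + 4 = 10 = |G|. Linear characters come from the abelianisation; the 2-dimensional irreps have character r^k -> 2*cos(2*pi*j*k/5), reflections -> 0.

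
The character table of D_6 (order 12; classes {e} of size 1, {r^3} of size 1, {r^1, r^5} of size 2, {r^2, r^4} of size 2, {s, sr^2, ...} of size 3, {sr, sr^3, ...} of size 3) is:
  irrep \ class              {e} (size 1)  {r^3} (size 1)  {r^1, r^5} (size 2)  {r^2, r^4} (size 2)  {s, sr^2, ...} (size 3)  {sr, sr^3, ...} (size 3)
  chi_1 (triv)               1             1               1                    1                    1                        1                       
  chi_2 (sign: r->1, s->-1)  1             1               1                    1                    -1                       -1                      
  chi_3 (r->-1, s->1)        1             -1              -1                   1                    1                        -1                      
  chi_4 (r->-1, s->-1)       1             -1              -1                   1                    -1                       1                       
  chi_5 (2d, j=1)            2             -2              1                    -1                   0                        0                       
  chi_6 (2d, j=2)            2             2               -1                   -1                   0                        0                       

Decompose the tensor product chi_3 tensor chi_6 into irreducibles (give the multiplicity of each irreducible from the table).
chi_3 tensor chi_6 = chi_5 (all other irreducibles have multiplicity 0).

Derivation: The character of a tensor product is the pointwise product (chi_3 * chi_6)(C) = chi_3(C) * chi_6(C):
  {e}: (1)*(2), {r^3}: (-1)*(2), {r^1, r^5}: (-1)*(-1), {r^2, r^4}: (1)*(-1), {s, sr^2, ...}: (1)*(0), {sr, sr^3, ...}: (-1)*(0)
so (chi_3 * chi_6) takes values
  {e} -> 2, {r^3} -> -2, {r^1, r^5} -> 1, {r^2, r^4} -> -1, {s, sr^2, ...} -> 0, {sr, sr^3, ...} -> 0.
Now take the inner product of this character with each irreducible chi from the table, <chi_3*chi_6, chi> = (1/12) sum_C |C| (chi_3*chi_6)(C) conj(chi(C)):
  <chi_3*chi_6, chi_1> = (1/12)[1*(2)*conj(1) + 1*(-2)*conj(1) + 2*(1)*conj(1) + 2*(-1)*conj(1) + 3*(0)*conj(1) + 3*(0)*conj(1)]
      = (1/12)[(2) + (-2) + (2) + (-2) + (0) + (0)] = 0/12 = 0
  <chi_3*chi_6, chi_2> = (1/12)[1*(2)*conj(1) + 1*(-2)*conj(1) + 2*(1)*conj(1) + 2*(-1)*conj(1) + 3*(0)*conj(-1) + 3*(0)*conj(-1)]
      = (1/12)[(2) + (-2) + (2) + (-2) + (0) + (0)] = 0/12 = 0
  <chi_3*chi_6, chi_3> = (1/12)[1*(2)*conj(1) + 1*(-2)*conj(-1) + 2*(1)*conj(-1) + 2*(-1)*conj(1) + 3*(0)*conj(1) + 3*(0)*conj(-1)]
      = (1/12)[(2) + (2) + (-2) + (-2) + (0) + (0)] = 0/12 = 0
  <chi_3*chi_6, chi_4> = (1/12)[1*(2)*conj(1) + 1*(-2)*conj(-1) + 2*(1)*conj(-1) + 2*(-1)*conj(1) + 3*(0)*conj(-1) + 3*(0)*conj(1)]
      = (1/12)[(2) + (2) + (-2) + (-2) + (0) + (0)] = 0/12 = 0
  <chi_3*chi_6, chi_5> = (1/12)[1*(2)*conj(2) + 1*(-2)*conj(-2) + 2*(1)*conj(1) + 2*(-1)*conj(-1) + 3*(0)*conj(0) + 3*(0)*conj(0)]
      = (1/12)[(4) + (4) + (2) + (2) + (0) + (0)] = 12/12 = 1
  <chi_3*chi_6, chi_6> = (1/12)[1*(2)*conj(2) + 1*(-2)*conj(2) + 2*(1)*conj(-1) + 2*(-1)*conj(-1) + 3*(0)*conj(0) + 3*(0)*conj(0)]
      = (1/12)[(4) + (-4) + (-2) + (2) + (0) + (0)] = 0/12 = 0
Hence the multiplicities are chi_5: 1. Dimension check: dim(chi_3)*dim(chi_6) = 1*2 = 2 and sum (mult * dim) = 1*2 = 2.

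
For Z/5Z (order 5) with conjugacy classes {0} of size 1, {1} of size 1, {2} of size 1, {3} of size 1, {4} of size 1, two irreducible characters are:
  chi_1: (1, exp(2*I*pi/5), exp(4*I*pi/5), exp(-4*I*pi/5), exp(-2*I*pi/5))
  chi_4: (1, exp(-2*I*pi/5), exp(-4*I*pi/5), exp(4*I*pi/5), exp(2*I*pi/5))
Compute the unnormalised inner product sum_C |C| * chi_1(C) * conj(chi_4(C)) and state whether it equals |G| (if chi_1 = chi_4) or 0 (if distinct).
Sum = 0; so <chi_1, chi_4> = 0 (distinct irreducibles are orthogonal).

Derivation: Compute term by term over conjugacy classes (|C| * chi_1(C) * conj(chi_4(C))):
  1*(1)*conj(1) + 1*(exp(2*I*pi/5))*conj(exp(-2*I*pi/5)) + 1*(exp(4*I*pi/5))*conj(exp(-4*I*pi/5)) + 1*(exp(-4*I*pi/5))*conj(exp(4*I*pi/5)) + 1*(exp(-2*I*pi/5))*conj(exp(2*I*pi/5))
  = (1) + (exp(4*I*pi/5)) + (exp(-2*I*pi/5)) + (exp(2*I*pi/5)) + (exp(-4*I*pi/5))
  = 0.
(Exp terms are combined using exp(i*s)*conj(exp(i*t)) = exp(i*(s-t)), and sums of them are collapsed using the identity that for every m > 1 the m distinct m-th roots of unity sum to 0, e.g. 1 + exp(2*I*pi/3) + exp(-2*I*pi/3) = 0.)
Dividing by |G| = 5 gives 0/5 = 0, matching the row-orthogonality relation <chi_1, chi_4> = [chi_1 = chi_4].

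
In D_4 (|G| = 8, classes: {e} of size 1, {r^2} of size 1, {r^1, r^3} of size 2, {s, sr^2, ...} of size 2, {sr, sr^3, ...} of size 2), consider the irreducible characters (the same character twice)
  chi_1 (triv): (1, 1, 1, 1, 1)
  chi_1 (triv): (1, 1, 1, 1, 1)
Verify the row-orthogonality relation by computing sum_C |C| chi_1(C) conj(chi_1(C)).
Sum = 8 = |G| = 8; so <chi_1, chi_1> = 1 (norm-1 confirms irreducibility).

Proof sketch: Compute term by term over conjugacy classes (|C| * chi_1(C) * conj(chi_1(C))):
  1*(1)*conj(1) + 1*(1)*conj(1) + 2*(1)*conj(1) + 2*(1)*conj(1) + 2*(1)*conj(1)
  = (1) + (1) + (2) + (2) + (2)
  = 8.
Dividing by |G| = 8 gives 8/8 = 1, matching the row-orthogonality relation <chi_1, chi_1> = [chi_1 = chi_1].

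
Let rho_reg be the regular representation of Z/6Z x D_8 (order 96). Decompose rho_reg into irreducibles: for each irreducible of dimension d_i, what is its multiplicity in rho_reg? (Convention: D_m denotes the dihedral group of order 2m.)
Each irreducible V_i of dimension d_i appears with multiplicity d_i, i.e. rho_reg = (direct sum over all irreducibles V_i) d_i V_i. The irreducible dimensions for Z/6Z x D_8 are 1, 1, 1, 1, 1, 1, 1, 1, 1, 1, 1, 1, 1, 1, 1, 1, 1, 1, 1, 1, 1, 1, 1, 1, 2, 2, 2, 2, 2, 2, 2, 2, 2, 2, 2, 2, 2, 2, 2, 2, 2, 2: 24 irreducibles of dimension 1, each with multiplicity 1; 18 irreducibles of dimension 2, each with multiplicity 2. Total dimension 24*1*1 + 18*2*2 = 96 = |G|.

Details: General theorem: in the regular representation of a finite group G, each irreducible appears with multiplicity equal to its dimension. Check: dim(rho_reg) = sum d_i^2 = 1 + 1 + 1 + 1 + 1 + 1 + 1 + 1 + 1 + 1 + 1 + 1 + 1 + 1 + 1 + 1 + 1 + 1 + 1 + 1 + 1 + 1 + 1 + 1 + 4 + 4 + 4 + 4 + 4 + 4 + 4 + 4 + 4 + 4 + 4 + 4 + 4 + 4 + 4 + 4 + 4 + 4 = 96 = |G|.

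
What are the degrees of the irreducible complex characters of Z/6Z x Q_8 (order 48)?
Dimensions: 1, 1, 1, 1, 1, 1, 1, 1, 1, 1, 1, 1, 1, 1, 1, 1, 1, 1, 1, 1, 1, 1, 1, 1, 2, 2, 2, 2, 2, 2

Derivation: There are 30 irreducibles (= number of conjugacy classes). Their dimensions d_i satisfy sum d_i^2 = |G| = 48: 1 + 1 + 1 + 1 + 1 + 1 + 1 + 1 + 1 + 1 + 1 + 1 + 1 + 1 + 1 + 1 + 1 + 1 + 1 + 1 + 1 + 1 + 1 + 1 + 4 + 4 + 4 + 4 + 4 + 4 = 48. (For the product with Z/6Z: each of the 6 1-dim characters of Z/6Z tensors with each irrep of Q_8, giving 6 copies of each Q_8-dimension.)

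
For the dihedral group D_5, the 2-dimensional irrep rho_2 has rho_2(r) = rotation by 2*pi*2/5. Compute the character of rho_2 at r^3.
chi_{rho_2}(r^3) = 2*cos(2*pi*2*3/5) = -1/2 + sqrt(5)/2

Why: rho_2(r^3) is rotation by angle 2*pi*2*3/5, whose trace is 2*cos(2*pi*2*3/5) = -1/2 + sqrt(5)/2.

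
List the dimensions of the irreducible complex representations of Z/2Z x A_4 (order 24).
Dimensions: 1, 1, 1, 1, 1, 1, 3, 3

Argument: There are 8 irreducibles (= number of conjugacy classes). Their dimensions d_i satisfy sum d_i^2 = |G| = 24: 1 + 1 + 1 + 1 + 1 + 1 + 9 + 9 = 24. (For the product with Z/2Z: each of the 2 1-dim characters of Z/2Z tensors with each irrep of A_4, giving 2 copies of each A_4-dimension.)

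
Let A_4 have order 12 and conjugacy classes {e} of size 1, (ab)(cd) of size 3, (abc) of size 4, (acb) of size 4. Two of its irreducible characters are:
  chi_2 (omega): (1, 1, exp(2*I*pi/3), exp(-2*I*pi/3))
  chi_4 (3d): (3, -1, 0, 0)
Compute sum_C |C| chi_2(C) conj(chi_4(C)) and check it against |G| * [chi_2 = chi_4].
Sum = 0; so <chi_2, chi_4> = 0 (distinct irreducibles are orthogonal).

Justification: Compute term by term over conjugacy classes (|C| * chi_2(C) * conj(chi_4(C))):
  1*(1)*conj(3) + 3*(1)*conj(-1) + 4*(exp(2*I*pi/3))*conj(0) + 4*(exp(-2*I*pi/3))*conj(0)
  = (3) + (-3) + (0) + (0)
  = 0.
(Exp terms are combined using exp(i*s)*conj(exp(i*t)) = exp(i*(s-t)), and sums of them are collapsed using the identity that for every m > 1 the m distinct m-th roots of unity sum to 0, e.g. 1 + exp(2*I*pi/3) + exp(-2*I*pi/3) = 0.)
Dividing by |G| = 12 gives 0/12 = 0, matching the row-orthogonality relation <chi_2, chi_4> = [chi_2 = chi_4].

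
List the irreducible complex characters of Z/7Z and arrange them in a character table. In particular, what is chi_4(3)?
Character table of Z/7Z (irreps indexed chi_0,...,chi_6 with chi_k(m) = zeta_7^(k*m), zeta_7 = exp(2*pi*i/7)):
  irrep \ class  {0} (size 1)  {1} (size 1)    {2} (size 1)    {3} (size 1)    {4} (size 1)    {5} (size 1)    {6} (size 1)  
  chi_0          1             1               1               1               1               1               1             
  chi_1          1             exp(2*I*pi/7)   exp(4*I*pi/7)   exp(6*I*pi/7)   exp(-6*I*pi/7)  exp(-4*I*pi/7)  exp(-2*I*pi/7)
  chi_2          1             exp(4*I*pi/7)   exp(-6*I*pi/7)  exp(-2*I*pi/7)  exp(2*I*pi/7)   exp(6*I*pi/7)   exp(-4*I*pi/7)
  chi_3          1             exp(6*I*pi/7)   exp(-2*I*pi/7)  exp(4*I*pi/7)   exp(-4*I*pi/7)  exp(2*I*pi/7)   exp(-6*I*pi/7)
  chi_4          1             exp(-6*I*pi/7)  exp(2*I*pi/7)   exp(-4*I*pi/7)  exp(4*I*pi/7)   exp(-2*I*pi/7)  exp(6*I*pi/7) 
  chi_5          1             exp(-4*I*pi/7)  exp(6*I*pi/7)   exp(2*I*pi/7)   exp(-2*I*pi/7)  exp(-6*I*pi/7)  exp(4*I*pi/7) 
  chi_6          1             exp(-2*I*pi/7)  exp(-4*I*pi/7)  exp(-6*I*pi/7)  exp(6*I*pi/7)   exp(4*I*pi/7)   exp(2*I*pi/7) 

Spot check: chi_4(3) = zeta_7^(4*3) = zeta_7^12 = exp(-4*I*pi/7).

Reasoning: Z/7Z is abelian, so all 7 irreducible complex representations are 1-dimensional. They are given by chi_k(m) = zeta_7^(k*m) for k = 0,...,6. Row orthogonality: sum_m chi_k(m) conj(chi_l(m)) = 7 * [k = l].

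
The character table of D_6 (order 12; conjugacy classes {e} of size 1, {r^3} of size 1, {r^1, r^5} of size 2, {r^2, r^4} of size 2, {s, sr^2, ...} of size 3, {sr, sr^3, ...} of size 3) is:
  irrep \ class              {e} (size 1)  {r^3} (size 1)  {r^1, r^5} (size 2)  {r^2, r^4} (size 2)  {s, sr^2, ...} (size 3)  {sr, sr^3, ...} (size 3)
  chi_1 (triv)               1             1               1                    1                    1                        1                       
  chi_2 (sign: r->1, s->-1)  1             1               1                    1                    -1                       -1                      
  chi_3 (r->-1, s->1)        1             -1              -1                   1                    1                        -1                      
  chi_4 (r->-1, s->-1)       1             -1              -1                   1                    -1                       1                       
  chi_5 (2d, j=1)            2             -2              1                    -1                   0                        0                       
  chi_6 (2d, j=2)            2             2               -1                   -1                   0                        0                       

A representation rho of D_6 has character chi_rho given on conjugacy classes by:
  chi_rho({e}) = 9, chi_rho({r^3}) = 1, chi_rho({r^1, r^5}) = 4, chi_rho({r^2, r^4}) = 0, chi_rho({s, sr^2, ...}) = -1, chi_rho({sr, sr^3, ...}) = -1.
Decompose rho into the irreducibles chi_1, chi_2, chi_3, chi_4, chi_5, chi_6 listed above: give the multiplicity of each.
Multiplicities: chi_1: 1, chi_2: 2, chi_3: 0, chi_4: 0, chi_5: 2, chi_6: 1.

Argument: Use <chi_rho, chi> = (1/|G|) sum_C |C| * chi_rho(C) * conj(chi(C)) with |G| = 12 for each irreducible chi in the table:
  <chi_rho, chi_1> = (1/12)[1*(9)*conj(1) + 1*(1)*conj(1) + 2*(4)*conj(1) + 2*(0)*conj(1) + 3*(-1)*conj(1) + 3*(-1)*conj(1)]
      = (1/12)[(9) + (1) + (8) + (0) + (-3) + (-3)] = 12/12 = 1
  <chi_rho, chi_2> = (1/12)[1*(9)*conj(1) + 1*(1)*conj(1) + 2*(4)*conj(1) + 2*(0)*conj(1) + 3*(-1)*conj(-1) + 3*(-1)*conj(-1)]
      = (1/12)[(9) + (1) + (8) + (0) + (3) + (3)] = 24/12 = 2
  <chi_rho, chi_3> = (1/12)[1*(9)*conj(1) + 1*(1)*conj(-1) + 2*(4)*conj(-1) + 2*(0)*conj(1) + 3*(-1)*conj(1) + 3*(-1)*conj(-1)]
      = (1/12)[(9) + (-1) + (-8) + (0) + (-3) + (3)] = 0/12 = 0
  <chi_rho, chi_4> = (1/12)[1*(9)*conj(1) + 1*(1)*conj(-1) + 2*(4)*conj(-1) + 2*(0)*conj(1) + 3*(-1)*conj(-1) + 3*(-1)*conj(1)]
      = (1/12)[(9) + (-1) + (-8) + (0) + (3) + (-3)] = 0/12 = 0
  <chi_rho, chi_5> = (1/12)[1*(9)*conj(2) + 1*(1)*conj(-2) + 2*(4)*conj(1) + 2*(0)*conj(-1) + 3*(-1)*conj(0) + 3*(-1)*conj(0)]
      = (1/12)[(18) + (-2) + (8) + (0) + (0) + (0)] = 24/12 = 2
  <chi_rho, chi_6> = (1/12)[1*(9)*conj(2) + 1*(1)*conj(2) + 2*(4)*conj(-1) + 2*(0)*conj(-1) + 3*(-1)*conj(0) + 3*(-1)*conj(0)]
      = (1/12)[(18) + (2) + (-8) + (0) + (0) + (0)] = 12/12 = 1
Dimension check: dim(rho) = sum (mult * dim) = 1*1 + 2*1 + 0*1 + 0*1 + 2*2 + 1*2 = 9 = chi_rho(e) = 9.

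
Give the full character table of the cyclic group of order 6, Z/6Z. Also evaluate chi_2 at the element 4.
Character table of Z/6Z (irreps indexed chi_0,...,chi_5 with chi_k(m) = zeta_6^(k*m), zeta_6 = exp(2*pi*i/6)):
  irrep \ class  {0} (size 1)  {1} (size 1)    {2} (size 1)    {3} (size 1)  {4} (size 1)    {5} (size 1)  
  chi_0          1             1               1               1             1               1             
  chi_1          1             exp(I*pi/3)     exp(2*I*pi/3)   -1            exp(-2*I*pi/3)  exp(-I*pi/3)  
  chi_2          1             exp(2*I*pi/3)   exp(-2*I*pi/3)  1             exp(2*I*pi/3)   exp(-2*I*pi/3)
  chi_3          1             -1              1               -1            1               -1            
  chi_4          1             exp(-2*I*pi/3)  exp(2*I*pi/3)   1             exp(-2*I*pi/3)  exp(2*I*pi/3) 
  chi_5          1             exp(-I*pi/3)    exp(-2*I*pi/3)  -1            exp(2*I*pi/3)   exp(I*pi/3)   

Spot check: chi_2(4) = zeta_6^(2*4) = zeta_6^8 = exp(2*I*pi/3).

Argument: Z/6Z is abelian, so all 6 irreducible complex representations are 1-dimensional. They are given by chi_k(m) = zeta_6^(k*m) for k = 0,...,5. Row orthogonality: sum_m chi_k(m) conj(chi_l(m)) = 6 * [k = l].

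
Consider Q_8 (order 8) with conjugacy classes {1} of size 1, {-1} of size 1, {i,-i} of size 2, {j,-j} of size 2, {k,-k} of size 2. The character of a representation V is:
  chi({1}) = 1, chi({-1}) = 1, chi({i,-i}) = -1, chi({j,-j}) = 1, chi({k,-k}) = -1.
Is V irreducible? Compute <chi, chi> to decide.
Irreducible: <chi, chi> = 1.

Solution. <chi, chi> = (1/|G|) sum_C |C| * |chi(C)|^2 = (1/8)[1*|1|^2 + 1*|1|^2 + 2*|-1|^2 + 2*|1|^2 + 2*|-1|^2]
  = (1/8)[(1) + (1) + (2) + (2) + (2)] = 8/8 = 1.
A character is irreducible iff <chi, chi> = 1, so this representation is irreducible.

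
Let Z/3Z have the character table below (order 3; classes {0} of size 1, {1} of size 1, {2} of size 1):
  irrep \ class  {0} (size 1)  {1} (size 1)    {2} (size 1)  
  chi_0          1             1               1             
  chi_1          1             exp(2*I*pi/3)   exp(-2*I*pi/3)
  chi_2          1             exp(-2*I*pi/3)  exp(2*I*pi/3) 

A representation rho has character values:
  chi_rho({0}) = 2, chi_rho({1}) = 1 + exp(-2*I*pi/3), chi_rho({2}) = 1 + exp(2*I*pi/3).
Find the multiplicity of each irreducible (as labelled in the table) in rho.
Multiplicities: chi_0: 1, chi_1: 0, chi_2: 1.

Argument: Use <chi_rho, chi> = (1/|G|) sum_C |C| * chi_rho(C) * conj(chi(C)) with |G| = 3 for each irreducible chi in the table:
  <chi_rho, chi_0> = (1/3)[1*(2)*conj(1) + 1*(1 + exp(-2*I*pi/3))*conj(1) + 1*(1 + exp(2*I*pi/3))*conj(1)]
      = (1/3)[(2) + (1 + exp(-2*I*pi/3)) + (1 + exp(2*I*pi/3))] = 3/3 = 1
  <chi_rho, chi_1> = (1/3)[1*(2)*conj(1) + 1*(1 + exp(-2*I*pi/3))*conj(exp(2*I*pi/3)) + 1*(1 + exp(2*I*pi/3))*conj(exp(-2*I*pi/3))]
      = (1/3)[(2) + (-1) + (-1)] = 0/3 = 0
  <chi_rho, chi_2> = (1/3)[1*(2)*conj(1) + 1*(1 + exp(-2*I*pi/3))*conj(exp(-2*I*pi/3)) + 1*(1 + exp(2*I*pi/3))*conj(exp(2*I*pi/3))]
      = (1/3)[(2) + (1 + exp(2*I*pi/3)) + (1 + exp(-2*I*pi/3))] = 3/3 = 1
(Exp terms are combined using exp(i*s)*conj(exp(i*t)) = exp(i*(s-t)), and sums of them are collapsed using the identity that for every m > 1 the m distinct m-th roots of unity sum to 0, e.g. 1 + exp(2*I*pi/3) + exp(-2*I*pi/3) = 0.)
Dimension check: dim(rho) = sum (mult * dim) = 1*1 + 0*1 + 1*1 = 2 = chi_rho(e) = 2.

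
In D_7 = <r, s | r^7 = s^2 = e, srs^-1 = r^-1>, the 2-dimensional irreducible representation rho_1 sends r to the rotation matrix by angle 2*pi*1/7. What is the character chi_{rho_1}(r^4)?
chi_{rho_1}(r^4) = 2*cos(2*pi*1*4/7) = -2*cos(pi/7)

Derivation: rho_1(r^4) is rotation by angle 2*pi*1*4/7, whose trace is 2*cos(2*pi*1*4/7) = -2*cos(pi/7).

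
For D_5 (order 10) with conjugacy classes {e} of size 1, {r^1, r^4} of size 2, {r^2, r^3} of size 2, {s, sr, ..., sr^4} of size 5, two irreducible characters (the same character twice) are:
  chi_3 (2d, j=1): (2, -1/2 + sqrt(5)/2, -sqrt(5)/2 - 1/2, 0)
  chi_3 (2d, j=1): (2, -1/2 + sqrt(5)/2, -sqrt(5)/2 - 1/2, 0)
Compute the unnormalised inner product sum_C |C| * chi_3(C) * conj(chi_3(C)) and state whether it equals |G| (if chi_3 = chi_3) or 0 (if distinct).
Sum = 10 = |G| = 10; so <chi_3, chi_3> = 1 (norm-1 confirms irreducibility).

Explanation: Compute term by term over conjugacy classes (|C| * chi_3(C) * conj(chi_3(C))):
  1*(2)*conj(2) + 2*(-1/2 + sqrt(5)/2)*conj(-1/2 + sqrt(5)/2) + 2*(-sqrt(5)/2 - 1/2)*conj(-sqrt(5)/2 - 1/2) + 5*(0)*conj(0)
  = (4) + (3 - sqrt(5)) + (sqrt(5) + 3) + (0)
  = 10.
Dividing by |G| = 10 gives 10/10 = 1, matching the row-orthogonality relation <chi_3, chi_3> = [chi_3 = chi_3].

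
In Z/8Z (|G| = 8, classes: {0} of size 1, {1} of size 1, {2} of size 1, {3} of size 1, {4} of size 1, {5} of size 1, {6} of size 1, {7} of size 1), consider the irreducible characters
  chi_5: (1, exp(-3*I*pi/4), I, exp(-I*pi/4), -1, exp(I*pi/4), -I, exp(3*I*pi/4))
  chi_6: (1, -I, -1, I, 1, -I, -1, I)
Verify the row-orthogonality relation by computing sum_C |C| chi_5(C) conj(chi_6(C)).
Sum = 0; so <chi_5, chi_6> = 0 (distinct irreducibles are orthogonal).

Argument: Compute term by term over conjugacy classes (|C| * chi_5(C) * conj(chi_6(C))):
  1*(1)*conj(1) + 1*(exp(-3*I*pi/4))*conj(-I) + 1*(I)*conj(-1) + 1*(exp(-I*pi/4))*conj(I) + 1*(-1)*conj(1) + 1*(exp(I*pi/4))*conj(-I) + 1*(-I)*conj(-1) + 1*(exp(3*I*pi/4))*conj(I)
  = (1) + (exp(-I*pi/4)) + (-I) + (-exp(I*pi/4)) + (-1) + (exp(3*I*pi/4)) + (I) + (-exp(-3*I*pi/4))
  = 0.
(Exp terms are combined using exp(i*s)*conj(exp(i*t)) = exp(i*(s-t)), and sums of them are collapsed using the identity that for every m > 1 the m distinct m-th roots of unity sum to 0, e.g. 1 + exp(2*I*pi/3) + exp(-2*I*pi/3) = 0.)
Dividing by |G| = 8 gives 0/8 = 0, matching the row-orthogonality relation <chi_5, chi_6> = [chi_5 = chi_6].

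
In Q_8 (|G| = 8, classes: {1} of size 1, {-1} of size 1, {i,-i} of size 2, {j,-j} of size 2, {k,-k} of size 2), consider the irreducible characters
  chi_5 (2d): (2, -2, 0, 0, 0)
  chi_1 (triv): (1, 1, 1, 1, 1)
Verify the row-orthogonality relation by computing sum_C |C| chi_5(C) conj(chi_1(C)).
Sum = 0; so <chi_5, chi_1> = 0 (distinct irreducibles are orthogonal).

Derivation: Compute term by term over conjugacy classes (|C| * chi_5(C) * conj(chi_1(C))):
  1*(2)*conj(1) + 1*(-2)*conj(1) + 2*(0)*conj(1) + 2*(0)*conj(1) + 2*(0)*conj(1)
  = (2) + (-2) + (0) + (0) + (0)
  = 0.
Dividing by |G| = 8 gives 0/8 = 0, matching the row-orthogonality relation <chi_5, chi_1> = [chi_5 = chi_1].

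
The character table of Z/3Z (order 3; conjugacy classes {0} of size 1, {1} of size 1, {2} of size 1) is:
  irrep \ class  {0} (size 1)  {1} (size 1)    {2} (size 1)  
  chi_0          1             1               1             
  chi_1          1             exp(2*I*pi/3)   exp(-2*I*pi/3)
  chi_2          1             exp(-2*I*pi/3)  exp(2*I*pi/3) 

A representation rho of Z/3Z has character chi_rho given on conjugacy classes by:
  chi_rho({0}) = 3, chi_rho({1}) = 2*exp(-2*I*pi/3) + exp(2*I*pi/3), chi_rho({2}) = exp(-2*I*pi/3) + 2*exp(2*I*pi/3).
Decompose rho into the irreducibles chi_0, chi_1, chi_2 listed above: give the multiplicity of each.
Multiplicities: chi_0: 0, chi_1: 1, chi_2: 2.

Solution. Use <chi_rho, chi> = (1/|G|) sum_C |C| * chi_rho(C) * conj(chi(C)) with |G| = 3 for each irreducible chi in the table:
  <chi_rho, chi_0> = (1/3)[1*(3)*conj(1) + 1*(2*exp(-2*I*pi/3) + exp(2*I*pi/3))*conj(1) + 1*(exp(-2*I*pi/3) + 2*exp(2*I*pi/3))*conj(1)]
      = (1/3)[(3) + (2*exp(-2*I*pi/3) + exp(2*I*pi/3)) + (exp(-2*I*pi/3) + 2*exp(2*I*pi/3))] = 0/3 = 0
  <chi_rho, chi_1> = (1/3)[1*(3)*conj(1) + 1*(2*exp(-2*I*pi/3) + exp(2*I*pi/3))*conj(exp(2*I*pi/3)) + 1*(exp(-2*I*pi/3) + 2*exp(2*I*pi/3))*conj(exp(-2*I*pi/3))]
      = (1/3)[(3) + (1 + 2*exp(2*I*pi/3)) + (1 + 2*exp(-2*I*pi/3))] = 3/3 = 1
  <chi_rho, chi_2> = (1/3)[1*(3)*conj(1) + 1*(2*exp(-2*I*pi/3) + exp(2*I*pi/3))*conj(exp(-2*I*pi/3)) + 1*(exp(-2*I*pi/3) + 2*exp(2*I*pi/3))*conj(exp(2*I*pi/3))]
      = (1/3)[(3) + (2 + exp(-2*I*pi/3)) + (2 + exp(2*I*pi/3))] = 6/3 = 2
(Exp terms are combined using exp(i*s)*conj(exp(i*t)) = exp(i*(s-t)), and sums of them are collapsed using the identity that for every m > 1 the m distinct m-th roots of unity sum to 0, e.g. 1 + exp(2*I*pi/3) + exp(-2*I*pi/3) = 0.)
Dimension check: dim(rho) = sum (mult * dim) = 0*1 + 1*1 + 2*1 = 3 = chi_rho(e) = 3.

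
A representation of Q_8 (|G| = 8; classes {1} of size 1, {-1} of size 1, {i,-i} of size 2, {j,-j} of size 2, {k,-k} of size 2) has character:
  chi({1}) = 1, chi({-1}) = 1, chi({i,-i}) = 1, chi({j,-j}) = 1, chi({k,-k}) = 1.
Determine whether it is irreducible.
Irreducible: <chi, chi> = 1.

Solution. <chi, chi> = (1/|G|) sum_C |C| * |chi(C)|^2 = (1/8)[1*|1|^2 + 1*|1|^2 + 2*|1|^2 + 2*|1|^2 + 2*|1|^2]
  = (1/8)[(1) + (1) + (2) + (2) + (2)] = 8/8 = 1.
A character is irreducible iff <chi, chi> = 1, so this representation is irreducible.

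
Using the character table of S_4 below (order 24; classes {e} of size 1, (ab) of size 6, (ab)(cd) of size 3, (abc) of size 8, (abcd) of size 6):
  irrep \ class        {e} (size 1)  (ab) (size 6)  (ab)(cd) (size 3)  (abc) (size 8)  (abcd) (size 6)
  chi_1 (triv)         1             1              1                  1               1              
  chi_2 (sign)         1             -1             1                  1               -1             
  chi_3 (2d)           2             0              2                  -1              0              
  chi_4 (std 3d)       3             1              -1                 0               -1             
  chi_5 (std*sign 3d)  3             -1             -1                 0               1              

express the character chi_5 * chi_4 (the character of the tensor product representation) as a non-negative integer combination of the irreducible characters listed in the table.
chi_5 tensor chi_4 = chi_2 + chi_3 + chi_4 + chi_5 (all other irreducibles have multiplicity 0).

Working: The character of a tensor product is the pointwise product (chi_5 * chi_4)(C) = chi_5(C) * chi_4(C):
  {e}: (3)*(3), (ab): (-1)*(1), (ab)(cd): (-1)*(-1), (abc): (0)*(0), (abcd): (1)*(-1)
so (chi_5 * chi_4) takes values
  {e} -> 9, (ab) -> -1, (ab)(cd) -> 1, (abc) -> 0, (abcd) -> -1.
Now take the inner product of this character with each irreducible chi from the table, <chi_5*chi_4, chi> = (1/24) sum_C |C| (chi_5*chi_4)(C) conj(chi(C)):
  <chi_5*chi_4, chi_1> = (1/24)[1*(9)*conj(1) + 6*(-1)*conj(1) + 3*(1)*conj(1) + 8*(0)*conj(1) + 6*(-1)*conj(1)]
      = (1/24)[(9) + (-6) + (3) + (0) + (-6)] = 0/24 = 0
  <chi_5*chi_4, chi_2> = (1/24)[1*(9)*conj(1) + 6*(-1)*conj(-1) + 3*(1)*conj(1) + 8*(0)*conj(1) + 6*(-1)*conj(-1)]
      = (1/24)[(9) + (6) + (3) + (0) + (6)] = 24/24 = 1
  <chi_5*chi_4, chi_3> = (1/24)[1*(9)*conj(2) + 6*(-1)*conj(0) + 3*(1)*conj(2) + 8*(0)*conj(-1) + 6*(-1)*conj(0)]
      = (1/24)[(18) + (0) + (6) + (0) + (0)] = 24/24 = 1
  <chi_5*chi_4, chi_4> = (1/24)[1*(9)*conj(3) + 6*(-1)*conj(1) + 3*(1)*conj(-1) + 8*(0)*conj(0) + 6*(-1)*conj(-1)]
      = (1/24)[(27) + (-6) + (-3) + (0) + (6)] = 24/24 = 1
  <chi_5*chi_4, chi_5> = (1/24)[1*(9)*conj(3) + 6*(-1)*conj(-1) + 3*(1)*conj(-1) + 8*(0)*conj(0) + 6*(-1)*conj(1)]
      = (1/24)[(27) + (6) + (-3) + (0) + (-6)] = 24/24 = 1
Hence the multiplicities are chi_2: 1, chi_3: 1, chi_4: 1, chi_5: 1. Dimension check: dim(chi_5)*dim(chi_4) = 3*3 = 9 and sum (mult * dim) = 1*1 + 1*2 + 1*3 + 1*3 = 9.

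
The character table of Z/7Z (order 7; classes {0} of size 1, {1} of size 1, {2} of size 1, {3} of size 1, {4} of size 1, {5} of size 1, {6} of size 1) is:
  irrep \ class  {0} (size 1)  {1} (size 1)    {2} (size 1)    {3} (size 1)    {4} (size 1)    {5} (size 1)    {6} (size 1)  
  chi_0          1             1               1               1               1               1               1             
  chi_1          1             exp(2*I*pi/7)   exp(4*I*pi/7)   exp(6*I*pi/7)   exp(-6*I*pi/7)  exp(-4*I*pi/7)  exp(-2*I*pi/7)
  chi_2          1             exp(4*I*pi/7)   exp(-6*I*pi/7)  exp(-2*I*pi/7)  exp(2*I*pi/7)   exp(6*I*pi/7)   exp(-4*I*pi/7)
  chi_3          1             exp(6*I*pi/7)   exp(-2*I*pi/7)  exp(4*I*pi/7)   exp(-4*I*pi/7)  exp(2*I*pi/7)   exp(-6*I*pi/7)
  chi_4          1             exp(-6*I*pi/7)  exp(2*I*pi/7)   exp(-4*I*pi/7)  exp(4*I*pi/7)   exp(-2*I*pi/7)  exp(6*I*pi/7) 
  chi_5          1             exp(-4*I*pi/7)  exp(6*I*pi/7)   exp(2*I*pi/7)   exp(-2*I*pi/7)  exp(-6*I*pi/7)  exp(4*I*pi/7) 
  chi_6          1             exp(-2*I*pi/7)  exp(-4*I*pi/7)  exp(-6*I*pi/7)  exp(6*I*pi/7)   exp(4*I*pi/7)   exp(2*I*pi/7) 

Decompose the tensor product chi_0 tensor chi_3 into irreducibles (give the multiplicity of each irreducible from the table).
chi_0 tensor chi_3 = chi_3 (all other irreducibles have multiplicity 0).

The character of a tensor product is the pointwise product (chi_0 * chi_3)(C) = chi_0(C) * chi_3(C):
  {0}: (1)*(1), {1}: (1)*(exp(6*I*pi/7)), {2}: (1)*(exp(-2*I*pi/7)), {3}: (1)*(exp(4*I*pi/7)), {4}: (1)*(exp(-4*I*pi/7)), {5}: (1)*(exp(2*I*pi/7)), {6}: (1)*(exp(-6*I*pi/7))
so (chi_0 * chi_3) takes values
  {0} -> 1, {1} -> exp(6*I*pi/7), {2} -> exp(-2*I*pi/7), {3} -> exp(4*I*pi/7), {4} -> exp(-4*I*pi/7), {5} -> exp(2*I*pi/7), {6} -> exp(-6*I*pi/7).
Now take the inner product of this character with each irreducible chi from the table, <chi_0*chi_3, chi> = (1/7) sum_C |C| (chi_0*chi_3)(C) conj(chi(C)):
  <chi_0*chi_3, chi_0> = (1/7)[1*(1)*conj(1) + 1*(exp(6*I*pi/7))*conj(1) + 1*(exp(-2*I*pi/7))*conj(1) + 1*(exp(4*I*pi/7))*conj(1) + 1*(exp(-4*I*pi/7))*conj(1) + 1*(exp(2*I*pi/7))*conj(1) + 1*(exp(-6*I*pi/7))*conj(1)]
      = (1/7)[(1) + (exp(6*I*pi/7)) + (exp(-2*I*pi/7)) + (exp(4*I*pi/7)) + (exp(-4*I*pi/7)) + (exp(2*I*pi/7)) + (exp(-6*I*pi/7))] = 0/7 = 0
  <chi_0*chi_3, chi_1> = (1/7)[1*(1)*conj(1) + 1*(exp(6*I*pi/7))*conj(exp(2*I*pi/7)) + 1*(exp(-2*I*pi/7))*conj(exp(4*I*pi/7)) + 1*(exp(4*I*pi/7))*conj(exp(6*I*pi/7)) + 1*(exp(-4*I*pi/7))*conj(exp(-6*I*pi/7)) + 1*(exp(2*I*pi/7))*conj(exp(-4*I*pi/7)) + 1*(exp(-6*I*pi/7))*conj(exp(-2*I*pi/7))]
      = (1/7)[(1) + (exp(4*I*pi/7)) + (exp(-6*I*pi/7)) + (exp(-2*I*pi/7)) + (exp(2*I*pi/7)) + (exp(6*I*pi/7)) + (exp(-4*I*pi/7))] = 0/7 = 0
  <chi_0*chi_3, chi_2> = (1/7)[1*(1)*conj(1) + 1*(exp(6*I*pi/7))*conj(exp(4*I*pi/7)) + 1*(exp(-2*I*pi/7))*conj(exp(-6*I*pi/7)) + 1*(exp(4*I*pi/7))*conj(exp(-2*I*pi/7)) + 1*(exp(-4*I*pi/7))*conj(exp(2*I*pi/7)) + 1*(exp(2*I*pi/7))*conj(exp(6*I*pi/7)) + 1*(exp(-6*I*pi/7))*conj(exp(-4*I*pi/7))]
      = (1/7)[(1) + (exp(2*I*pi/7)) + (exp(4*I*pi/7)) + (exp(6*I*pi/7)) + (exp(-6*I*pi/7)) + (exp(-4*I*pi/7)) + (exp(-2*I*pi/7))] = 0/7 = 0
  <chi_0*chi_3, chi_3> = (1/7)[1*(1)*conj(1) + 1*(exp(6*I*pi/7))*conj(exp(6*I*pi/7)) + 1*(exp(-2*I*pi/7))*conj(exp(-2*I*pi/7)) + 1*(exp(4*I*pi/7))*conj(exp(4*I*pi/7)) + 1*(exp(-4*I*pi/7))*conj(exp(-4*I*pi/7)) + 1*(exp(2*I*pi/7))*conj(exp(2*I*pi/7)) + 1*(exp(-6*I*pi/7))*conj(exp(-6*I*pi/7))]
      = (1/7)[(1) + (1) + (1) + (1) + (1) + (1) + (1)] = 7/7 = 1
  <chi_0*chi_3, chi_4> = (1/7)[1*(1)*conj(1) + 1*(exp(6*I*pi/7))*conj(exp(-6*I*pi/7)) + 1*(exp(-2*I*pi/7))*conj(exp(2*I*pi/7)) + 1*(exp(4*I*pi/7))*conj(exp(-4*I*pi/7)) + 1*(exp(-4*I*pi/7))*conj(exp(4*I*pi/7)) + 1*(exp(2*I*pi/7))*conj(exp(-2*I*pi/7)) + 1*(exp(-6*I*pi/7))*conj(exp(6*I*pi/7))]
      = (1/7)[(1) + (exp(-2*I*pi/7)) + (exp(-4*I*pi/7)) + (exp(-6*I*pi/7)) + (exp(6*I*pi/7)) + (exp(4*I*pi/7)) + (exp(2*I*pi/7))] = 0/7 = 0
  <chi_0*chi_3, chi_5> = (1/7)[1*(1)*conj(1) + 1*(exp(6*I*pi/7))*conj(exp(-4*I*pi/7)) + 1*(exp(-2*I*pi/7))*conj(exp(6*I*pi/7)) + 1*(exp(4*I*pi/7))*conj(exp(2*I*pi/7)) + 1*(exp(-4*I*pi/7))*conj(exp(-2*I*pi/7)) + 1*(exp(2*I*pi/7))*conj(exp(-6*I*pi/7)) + 1*(exp(-6*I*pi/7))*conj(exp(4*I*pi/7))]
      = (1/7)[(1) + (exp(-4*I*pi/7)) + (exp(6*I*pi/7)) + (exp(2*I*pi/7)) + (exp(-2*I*pi/7)) + (exp(-6*I*pi/7)) + (exp(4*I*pi/7))] = 0/7 = 0
  <chi_0*chi_3, chi_6> = (1/7)[1*(1)*conj(1) + 1*(exp(6*I*pi/7))*conj(exp(-2*I*pi/7)) + 1*(exp(-2*I*pi/7))*conj(exp(-4*I*pi/7)) + 1*(exp(4*I*pi/7))*conj(exp(-6*I*pi/7)) + 1*(exp(-4*I*pi/7))*conj(exp(6*I*pi/7)) + 1*(exp(2*I*pi/7))*conj(exp(4*I*pi/7)) + 1*(exp(-6*I*pi/7))*conj(exp(2*I*pi/7))]
      = (1/7)[(1) + (exp(-6*I*pi/7)) + (exp(2*I*pi/7)) + (exp(-4*I*pi/7)) + (exp(4*I*pi/7)) + (exp(-2*I*pi/7)) + (exp(6*I*pi/7))] = 0/7 = 0
(Exp terms are combined using exp(i*s)*conj(exp(i*t)) = exp(i*(s-t)), and sums of them are collapsed using the identity that for every m > 1 the m distinct m-th roots of unity sum to 0, e.g. 1 + exp(2*I*pi/3) + exp(-2*I*pi/3) = 0.)
Hence the multiplicities are chi_3: 1. Dimension check: dim(chi_0)*dim(chi_3) = 1*1 = 1 and sum (mult * dim) = 1*1 = 1.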